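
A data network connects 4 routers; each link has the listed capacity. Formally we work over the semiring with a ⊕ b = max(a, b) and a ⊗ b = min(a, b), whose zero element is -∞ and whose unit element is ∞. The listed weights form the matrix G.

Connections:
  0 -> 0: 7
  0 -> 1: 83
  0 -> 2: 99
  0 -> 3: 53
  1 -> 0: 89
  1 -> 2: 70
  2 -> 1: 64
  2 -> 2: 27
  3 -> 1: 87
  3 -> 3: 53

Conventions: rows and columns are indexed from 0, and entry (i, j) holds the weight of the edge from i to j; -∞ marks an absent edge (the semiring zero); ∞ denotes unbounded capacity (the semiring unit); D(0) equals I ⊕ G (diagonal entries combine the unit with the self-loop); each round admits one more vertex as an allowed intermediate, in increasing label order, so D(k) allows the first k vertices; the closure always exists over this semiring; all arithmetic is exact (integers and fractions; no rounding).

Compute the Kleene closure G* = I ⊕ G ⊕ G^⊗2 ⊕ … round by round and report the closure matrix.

D(0):
  [∞, 83, 99, 53]
  [89, ∞, 70, -∞]
  [-∞, 64, ∞, -∞]
  [-∞, 87, -∞, ∞]
D(1):
  [∞, 83, 99, 53]
  [89, ∞, 89, 53]
  [-∞, 64, ∞, -∞]
  [-∞, 87, -∞, ∞]
D(2):
  [∞, 83, 99, 53]
  [89, ∞, 89, 53]
  [64, 64, ∞, 53]
  [87, 87, 87, ∞]
D(3):
  [∞, 83, 99, 53]
  [89, ∞, 89, 53]
  [64, 64, ∞, 53]
  [87, 87, 87, ∞]
D(4):
  [∞, 83, 99, 53]
  [89, ∞, 89, 53]
  [64, 64, ∞, 53]
  [87, 87, 87, ∞]
Answer: G* = [[∞, 83, 99, 53], [89, ∞, 89, 53], [64, 64, ∞, 53], [87, 87, 87, ∞]]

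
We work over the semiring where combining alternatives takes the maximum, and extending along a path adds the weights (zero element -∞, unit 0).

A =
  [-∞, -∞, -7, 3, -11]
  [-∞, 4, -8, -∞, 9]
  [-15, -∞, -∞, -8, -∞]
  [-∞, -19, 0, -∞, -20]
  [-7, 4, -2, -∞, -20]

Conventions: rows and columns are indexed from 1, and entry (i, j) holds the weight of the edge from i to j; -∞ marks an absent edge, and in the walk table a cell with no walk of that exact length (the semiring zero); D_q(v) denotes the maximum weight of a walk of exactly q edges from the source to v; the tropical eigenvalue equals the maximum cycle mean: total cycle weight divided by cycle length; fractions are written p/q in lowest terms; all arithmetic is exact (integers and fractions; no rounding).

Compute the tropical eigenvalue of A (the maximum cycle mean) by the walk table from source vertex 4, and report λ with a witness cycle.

q=0: [-∞, -∞, -∞, 0, -∞]
q=1: [-∞, -19, 0, -∞, -20]
q=2: [-15, -15, -22, -8, -10]
q=3: [-17, -6, -8, -12, -6]
q=4: [-13, -2, -8, -14, 3]
q=5: [-4, 7, 1, -10, 7]
Optimal cycle mean attained by: cycle 2->5->2, total 9 + 4, length 2.
Answer: λ = 13/2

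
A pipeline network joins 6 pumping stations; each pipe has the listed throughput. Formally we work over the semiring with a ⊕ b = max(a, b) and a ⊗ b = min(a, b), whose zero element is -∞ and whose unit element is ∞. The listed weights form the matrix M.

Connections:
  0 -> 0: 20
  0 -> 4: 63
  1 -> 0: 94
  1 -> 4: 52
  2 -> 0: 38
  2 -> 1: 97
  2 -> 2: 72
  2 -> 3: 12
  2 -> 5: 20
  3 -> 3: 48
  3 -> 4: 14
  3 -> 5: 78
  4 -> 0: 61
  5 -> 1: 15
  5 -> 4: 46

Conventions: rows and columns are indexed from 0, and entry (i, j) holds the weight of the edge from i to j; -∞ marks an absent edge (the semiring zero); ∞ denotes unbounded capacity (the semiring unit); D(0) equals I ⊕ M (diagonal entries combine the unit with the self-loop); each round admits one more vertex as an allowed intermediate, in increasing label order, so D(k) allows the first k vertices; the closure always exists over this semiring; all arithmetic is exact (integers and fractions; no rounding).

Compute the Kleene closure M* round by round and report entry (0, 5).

D(0):
  [∞, -∞, -∞, -∞, 63, -∞]
  [94, ∞, -∞, -∞, 52, -∞]
  [38, 97, ∞, 12, -∞, 20]
  [-∞, -∞, -∞, ∞, 14, 78]
  [61, -∞, -∞, -∞, ∞, -∞]
  [-∞, 15, -∞, -∞, 46, ∞]
D(1):
  [∞, -∞, -∞, -∞, 63, -∞]
  [94, ∞, -∞, -∞, 63, -∞]
  [38, 97, ∞, 12, 38, 20]
  [-∞, -∞, -∞, ∞, 14, 78]
  [61, -∞, -∞, -∞, ∞, -∞]
  [-∞, 15, -∞, -∞, 46, ∞]
D(2):
  [∞, -∞, -∞, -∞, 63, -∞]
  [94, ∞, -∞, -∞, 63, -∞]
  [94, 97, ∞, 12, 63, 20]
  [-∞, -∞, -∞, ∞, 14, 78]
  [61, -∞, -∞, -∞, ∞, -∞]
  [15, 15, -∞, -∞, 46, ∞]
D(3):
  [∞, -∞, -∞, -∞, 63, -∞]
  [94, ∞, -∞, -∞, 63, -∞]
  [94, 97, ∞, 12, 63, 20]
  [-∞, -∞, -∞, ∞, 14, 78]
  [61, -∞, -∞, -∞, ∞, -∞]
  [15, 15, -∞, -∞, 46, ∞]
D(4):
  [∞, -∞, -∞, -∞, 63, -∞]
  [94, ∞, -∞, -∞, 63, -∞]
  [94, 97, ∞, 12, 63, 20]
  [-∞, -∞, -∞, ∞, 14, 78]
  [61, -∞, -∞, -∞, ∞, -∞]
  [15, 15, -∞, -∞, 46, ∞]
D(5):
  [∞, -∞, -∞, -∞, 63, -∞]
  [94, ∞, -∞, -∞, 63, -∞]
  [94, 97, ∞, 12, 63, 20]
  [14, -∞, -∞, ∞, 14, 78]
  [61, -∞, -∞, -∞, ∞, -∞]
  [46, 15, -∞, -∞, 46, ∞]
D(6):
  [∞, -∞, -∞, -∞, 63, -∞]
  [94, ∞, -∞, -∞, 63, -∞]
  [94, 97, ∞, 12, 63, 20]
  [46, 15, -∞, ∞, 46, 78]
  [61, -∞, -∞, -∞, ∞, -∞]
  [46, 15, -∞, -∞, 46, ∞]
Answer: M*[0][5] = -∞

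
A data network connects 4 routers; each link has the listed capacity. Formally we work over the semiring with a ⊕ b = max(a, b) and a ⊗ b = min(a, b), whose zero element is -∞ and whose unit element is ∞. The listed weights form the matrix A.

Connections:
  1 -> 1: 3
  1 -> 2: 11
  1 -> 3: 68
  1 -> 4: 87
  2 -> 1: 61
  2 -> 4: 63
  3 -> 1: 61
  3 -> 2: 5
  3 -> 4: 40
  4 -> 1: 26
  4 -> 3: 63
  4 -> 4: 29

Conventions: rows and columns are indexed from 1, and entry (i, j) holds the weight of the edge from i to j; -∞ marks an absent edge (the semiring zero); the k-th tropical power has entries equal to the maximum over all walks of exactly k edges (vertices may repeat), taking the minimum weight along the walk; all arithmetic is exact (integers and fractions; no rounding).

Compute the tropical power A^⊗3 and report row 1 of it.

A^⊗2:
  [61, 5, 63, 40]
  [26, 11, 63, 61]
  [26, 11, 61, 61]
  [61, 11, 29, 40]
A^⊗3:
  [61, 11, 61, 61]
  [61, 11, 61, 40]
  [61, 11, 61, 40]
  [29, 11, 61, 61]
Answer: row 1 of A^⊗3 = [61, 11, 61, 61]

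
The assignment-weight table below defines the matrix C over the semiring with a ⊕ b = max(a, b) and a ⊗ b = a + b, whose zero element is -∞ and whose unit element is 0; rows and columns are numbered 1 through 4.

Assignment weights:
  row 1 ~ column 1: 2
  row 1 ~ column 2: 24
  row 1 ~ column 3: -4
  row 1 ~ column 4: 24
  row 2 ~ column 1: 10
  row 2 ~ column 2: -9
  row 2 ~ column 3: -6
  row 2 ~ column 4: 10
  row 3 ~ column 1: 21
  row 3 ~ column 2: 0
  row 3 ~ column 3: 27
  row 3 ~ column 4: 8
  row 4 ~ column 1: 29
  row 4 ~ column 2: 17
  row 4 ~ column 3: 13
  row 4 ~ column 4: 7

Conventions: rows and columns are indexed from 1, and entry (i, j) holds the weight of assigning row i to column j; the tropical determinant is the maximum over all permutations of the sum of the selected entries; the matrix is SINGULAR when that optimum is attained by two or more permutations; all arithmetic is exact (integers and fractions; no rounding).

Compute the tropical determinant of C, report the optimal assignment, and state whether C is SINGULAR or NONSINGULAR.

σ = (1, 2, 3, 4): 2 + (-9) + 27 + 7 = 27
σ = (1, 2, 4, 3): 2 + (-9) + 8 + 13 = 14
σ = (1, 3, 2, 4): 2 + (-6) + 0 + 7 = 3
σ = (1, 3, 4, 2): 2 + (-6) + 8 + 17 = 21
σ = (1, 4, 2, 3): 2 + 10 + 0 + 13 = 25
σ = (1, 4, 3, 2): 2 + 10 + 27 + 17 = 56
σ = (2, 1, 3, 4): 24 + 10 + 27 + 7 = 68
σ = (2, 1, 4, 3): 24 + 10 + 8 + 13 = 55
σ = (2, 3, 1, 4): 24 + (-6) + 21 + 7 = 46
σ = (2, 3, 4, 1): 24 + (-6) + 8 + 29 = 55
σ = (2, 4, 1, 3): 24 + 10 + 21 + 13 = 68
σ = (2, 4, 3, 1): 24 + 10 + 27 + 29 = 90
σ = (3, 1, 2, 4): (-4) + 10 + 0 + 7 = 13
σ = (3, 1, 4, 2): (-4) + 10 + 8 + 17 = 31
σ = (3, 2, 1, 4): (-4) + (-9) + 21 + 7 = 15
σ = (3, 2, 4, 1): (-4) + (-9) + 8 + 29 = 24
σ = (3, 4, 1, 2): (-4) + 10 + 21 + 17 = 44
σ = (3, 4, 2, 1): (-4) + 10 + 0 + 29 = 35
σ = (4, 1, 2, 3): 24 + 10 + 0 + 13 = 47
σ = (4, 1, 3, 2): 24 + 10 + 27 + 17 = 78
σ = (4, 2, 1, 3): 24 + (-9) + 21 + 13 = 49
σ = (4, 2, 3, 1): 24 + (-9) + 27 + 29 = 71
σ = (4, 3, 1, 2): 24 + (-6) + 21 + 17 = 56
σ = (4, 3, 2, 1): 24 + (-6) + 0 + 29 = 47
Optimal value attained by: σ = (2, 4, 3, 1).
Answer: det⊕(C) = 90; verdict: NONSINGULAR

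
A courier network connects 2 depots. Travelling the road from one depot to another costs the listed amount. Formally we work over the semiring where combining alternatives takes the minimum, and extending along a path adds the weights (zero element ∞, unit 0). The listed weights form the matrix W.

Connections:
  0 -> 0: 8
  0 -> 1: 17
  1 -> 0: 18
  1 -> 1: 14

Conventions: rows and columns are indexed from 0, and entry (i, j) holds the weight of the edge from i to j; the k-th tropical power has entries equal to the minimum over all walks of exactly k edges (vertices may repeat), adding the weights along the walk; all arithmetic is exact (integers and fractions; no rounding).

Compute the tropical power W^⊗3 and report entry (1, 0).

W^⊗2:
  [16, 25]
  [26, 28]
W^⊗3:
  [24, 33]
  [34, 42]
Key observation: the optimum is the walk 1->0->0->0, with weight 18 + 8 + 8 = 34.
Optimal value attained by: walk 1->0->0->0.
Answer: (W^⊗3)[1][0] = 34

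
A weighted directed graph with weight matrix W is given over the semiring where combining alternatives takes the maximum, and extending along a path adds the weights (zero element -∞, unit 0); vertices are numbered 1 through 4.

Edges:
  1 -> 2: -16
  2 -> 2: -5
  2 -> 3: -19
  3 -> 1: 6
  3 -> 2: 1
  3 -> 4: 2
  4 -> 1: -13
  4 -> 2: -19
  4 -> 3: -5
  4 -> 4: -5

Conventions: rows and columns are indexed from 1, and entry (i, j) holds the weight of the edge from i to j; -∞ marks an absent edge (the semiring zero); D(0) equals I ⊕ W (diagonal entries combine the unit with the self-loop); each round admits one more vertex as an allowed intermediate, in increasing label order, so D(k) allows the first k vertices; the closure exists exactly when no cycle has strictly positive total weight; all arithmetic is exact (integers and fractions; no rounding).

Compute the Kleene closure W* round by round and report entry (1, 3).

D(0):
  [0, -16, -∞, -∞]
  [-∞, 0, -19, -∞]
  [6, 1, 0, 2]
  [-13, -19, -5, 0]
D(1):
  [0, -16, -∞, -∞]
  [-∞, 0, -19, -∞]
  [6, 1, 0, 2]
  [-13, -19, -5, 0]
D(2):
  [0, -16, -35, -∞]
  [-∞, 0, -19, -∞]
  [6, 1, 0, 2]
  [-13, -19, -5, 0]
D(3):
  [0, -16, -35, -33]
  [-13, 0, -19, -17]
  [6, 1, 0, 2]
  [1, -4, -5, 0]
D(4):
  [0, -16, -35, -33]
  [-13, 0, -19, -17]
  [6, 1, 0, 2]
  [1, -4, -5, 0]
Answer: W*[1][3] = -35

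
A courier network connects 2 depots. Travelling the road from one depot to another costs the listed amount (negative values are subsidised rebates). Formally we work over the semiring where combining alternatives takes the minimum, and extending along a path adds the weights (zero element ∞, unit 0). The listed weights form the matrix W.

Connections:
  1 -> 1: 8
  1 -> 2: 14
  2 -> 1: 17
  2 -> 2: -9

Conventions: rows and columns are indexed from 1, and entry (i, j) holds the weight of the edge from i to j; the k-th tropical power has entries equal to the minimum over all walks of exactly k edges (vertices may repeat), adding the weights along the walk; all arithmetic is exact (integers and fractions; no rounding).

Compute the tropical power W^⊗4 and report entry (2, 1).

W^⊗2:
  [16, 5]
  [8, -18]
W^⊗3:
  [22, -4]
  [-1, -27]
W^⊗4:
  [13, -13]
  [-10, -36]
Key observation: the optimum is the walk 2->2->2->2->1, with weight (-9) + (-9) + (-9) + 17 = -10.
Optimal value attained by: walk 2->2->2->2->1.
Answer: (W^⊗4)[2][1] = -10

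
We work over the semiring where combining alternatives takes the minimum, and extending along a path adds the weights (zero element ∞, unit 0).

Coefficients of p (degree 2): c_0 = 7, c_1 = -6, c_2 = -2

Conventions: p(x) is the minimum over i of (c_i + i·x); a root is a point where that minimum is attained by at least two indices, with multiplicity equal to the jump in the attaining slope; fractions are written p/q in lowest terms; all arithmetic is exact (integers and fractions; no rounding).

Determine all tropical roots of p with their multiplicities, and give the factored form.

hull edge (i=0, c=7) to (i=1, c=-6): slope -13, span 1
hull edge (i=1, c=-6) to (i=2, c=-2): slope 4, span 1
Factored form: p(x) = -2 ⊗ (x ⊕ (-4)) ⊗ (x ⊕ 13)
Answer: roots = -4 (mult 1), 13 (mult 1)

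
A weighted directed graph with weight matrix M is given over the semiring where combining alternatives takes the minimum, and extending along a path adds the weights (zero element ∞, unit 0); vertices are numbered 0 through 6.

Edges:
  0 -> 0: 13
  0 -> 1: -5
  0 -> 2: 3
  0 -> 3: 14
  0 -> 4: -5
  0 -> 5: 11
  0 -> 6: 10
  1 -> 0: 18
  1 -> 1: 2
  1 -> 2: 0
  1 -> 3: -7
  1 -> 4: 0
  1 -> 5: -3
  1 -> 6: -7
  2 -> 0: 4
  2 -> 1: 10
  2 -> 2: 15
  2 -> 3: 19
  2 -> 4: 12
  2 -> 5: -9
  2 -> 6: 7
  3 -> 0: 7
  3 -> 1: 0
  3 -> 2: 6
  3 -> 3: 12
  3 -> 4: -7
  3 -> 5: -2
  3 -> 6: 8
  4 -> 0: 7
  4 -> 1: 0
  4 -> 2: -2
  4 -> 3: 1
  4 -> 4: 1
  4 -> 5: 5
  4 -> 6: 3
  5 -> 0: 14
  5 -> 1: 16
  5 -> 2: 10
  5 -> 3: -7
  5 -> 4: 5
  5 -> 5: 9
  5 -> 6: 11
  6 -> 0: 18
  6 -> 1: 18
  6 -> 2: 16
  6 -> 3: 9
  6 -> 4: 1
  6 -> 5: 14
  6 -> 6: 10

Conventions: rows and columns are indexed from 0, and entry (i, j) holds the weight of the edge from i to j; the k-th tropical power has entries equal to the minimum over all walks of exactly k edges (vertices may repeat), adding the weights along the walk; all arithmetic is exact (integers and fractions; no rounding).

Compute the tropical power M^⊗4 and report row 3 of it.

M^⊗2:
  [2, -5, -7, -12, -5, -8, -12]
  [0, -7, -2, -10, -14, -9, -5]
  [5, -1, 1, -16, -4, 0, 2]
  [0, -7, -9, -9, -6, -3, -7]
  [2, 1, -1, -7, -6, -11, -7]
  [0, -7, -1, 2, -14, -9, 1]
  [8, 1, -1, 2, 2, 6, 4]
M^⊗3:
  [-5, -12, -7, -15, -19, -16, -12]
  [-7, -14, -16, -16, -17, -12, -14]
  [-9, -16, -10, -8, -23, -18, -8]
  [-5, -9, -8, -14, -16, -18, -14]
  [0, -7, -8, -18, -14, -10, -6]
  [-7, -14, -16, -16, -13, -10, -14]
  [3, 2, 0, -6, -5, -10, -6]
M^⊗4:
  [-12, -19, -21, -23, -22, -17, -19]
  [-12, -17, -19, -21, -23, -25, -21]
  [-16, -23, -25, -25, -22, -19, -23]
  [-9, -16, -18, -25, -21, -17, -16]
  [-11, -18, -16, -17, -25, -20, -14]
  [-12, -16, -15, -21, -23, -25, -21]
  [1, -6, -7, -17, -13, -9, -5]
Answer: row 3 of M^⊗4 = [-9, -16, -18, -25, -21, -17, -16]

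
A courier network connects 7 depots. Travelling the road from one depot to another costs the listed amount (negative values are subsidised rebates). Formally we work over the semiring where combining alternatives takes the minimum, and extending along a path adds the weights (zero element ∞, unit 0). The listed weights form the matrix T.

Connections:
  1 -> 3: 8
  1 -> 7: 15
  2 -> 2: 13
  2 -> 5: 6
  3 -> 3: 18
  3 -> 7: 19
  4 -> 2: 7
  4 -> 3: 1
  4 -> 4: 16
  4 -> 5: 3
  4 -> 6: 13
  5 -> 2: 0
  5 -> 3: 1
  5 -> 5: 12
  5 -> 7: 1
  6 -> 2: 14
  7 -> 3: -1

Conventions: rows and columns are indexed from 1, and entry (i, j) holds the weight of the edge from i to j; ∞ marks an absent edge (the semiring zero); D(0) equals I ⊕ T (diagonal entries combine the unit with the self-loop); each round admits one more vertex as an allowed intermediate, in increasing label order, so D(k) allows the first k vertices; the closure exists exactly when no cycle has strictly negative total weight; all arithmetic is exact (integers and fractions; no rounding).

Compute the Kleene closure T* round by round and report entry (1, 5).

D(0):
  [0, ∞, 8, ∞, ∞, ∞, 15]
  [∞, 0, ∞, ∞, 6, ∞, ∞]
  [∞, ∞, 0, ∞, ∞, ∞, 19]
  [∞, 7, 1, 0, 3, 13, ∞]
  [∞, 0, 1, ∞, 0, ∞, 1]
  [∞, 14, ∞, ∞, ∞, 0, ∞]
  [∞, ∞, -1, ∞, ∞, ∞, 0]
D(1):
  [0, ∞, 8, ∞, ∞, ∞, 15]
  [∞, 0, ∞, ∞, 6, ∞, ∞]
  [∞, ∞, 0, ∞, ∞, ∞, 19]
  [∞, 7, 1, 0, 3, 13, ∞]
  [∞, 0, 1, ∞, 0, ∞, 1]
  [∞, 14, ∞, ∞, ∞, 0, ∞]
  [∞, ∞, -1, ∞, ∞, ∞, 0]
D(2):
  [0, ∞, 8, ∞, ∞, ∞, 15]
  [∞, 0, ∞, ∞, 6, ∞, ∞]
  [∞, ∞, 0, ∞, ∞, ∞, 19]
  [∞, 7, 1, 0, 3, 13, ∞]
  [∞, 0, 1, ∞, 0, ∞, 1]
  [∞, 14, ∞, ∞, 20, 0, ∞]
  [∞, ∞, -1, ∞, ∞, ∞, 0]
D(3):
  [0, ∞, 8, ∞, ∞, ∞, 15]
  [∞, 0, ∞, ∞, 6, ∞, ∞]
  [∞, ∞, 0, ∞, ∞, ∞, 19]
  [∞, 7, 1, 0, 3, 13, 20]
  [∞, 0, 1, ∞, 0, ∞, 1]
  [∞, 14, ∞, ∞, 20, 0, ∞]
  [∞, ∞, -1, ∞, ∞, ∞, 0]
D(4):
  [0, ∞, 8, ∞, ∞, ∞, 15]
  [∞, 0, ∞, ∞, 6, ∞, ∞]
  [∞, ∞, 0, ∞, ∞, ∞, 19]
  [∞, 7, 1, 0, 3, 13, 20]
  [∞, 0, 1, ∞, 0, ∞, 1]
  [∞, 14, ∞, ∞, 20, 0, ∞]
  [∞, ∞, -1, ∞, ∞, ∞, 0]
D(5):
  [0, ∞, 8, ∞, ∞, ∞, 15]
  [∞, 0, 7, ∞, 6, ∞, 7]
  [∞, ∞, 0, ∞, ∞, ∞, 19]
  [∞, 3, 1, 0, 3, 13, 4]
  [∞, 0, 1, ∞, 0, ∞, 1]
  [∞, 14, 21, ∞, 20, 0, 21]
  [∞, ∞, -1, ∞, ∞, ∞, 0]
D(6):
  [0, ∞, 8, ∞, ∞, ∞, 15]
  [∞, 0, 7, ∞, 6, ∞, 7]
  [∞, ∞, 0, ∞, ∞, ∞, 19]
  [∞, 3, 1, 0, 3, 13, 4]
  [∞, 0, 1, ∞, 0, ∞, 1]
  [∞, 14, 21, ∞, 20, 0, 21]
  [∞, ∞, -1, ∞, ∞, ∞, 0]
D(7):
  [0, ∞, 8, ∞, ∞, ∞, 15]
  [∞, 0, 6, ∞, 6, ∞, 7]
  [∞, ∞, 0, ∞, ∞, ∞, 19]
  [∞, 3, 1, 0, 3, 13, 4]
  [∞, 0, 0, ∞, 0, ∞, 1]
  [∞, 14, 20, ∞, 20, 0, 21]
  [∞, ∞, -1, ∞, ∞, ∞, 0]
Answer: T*[1][5] = ∞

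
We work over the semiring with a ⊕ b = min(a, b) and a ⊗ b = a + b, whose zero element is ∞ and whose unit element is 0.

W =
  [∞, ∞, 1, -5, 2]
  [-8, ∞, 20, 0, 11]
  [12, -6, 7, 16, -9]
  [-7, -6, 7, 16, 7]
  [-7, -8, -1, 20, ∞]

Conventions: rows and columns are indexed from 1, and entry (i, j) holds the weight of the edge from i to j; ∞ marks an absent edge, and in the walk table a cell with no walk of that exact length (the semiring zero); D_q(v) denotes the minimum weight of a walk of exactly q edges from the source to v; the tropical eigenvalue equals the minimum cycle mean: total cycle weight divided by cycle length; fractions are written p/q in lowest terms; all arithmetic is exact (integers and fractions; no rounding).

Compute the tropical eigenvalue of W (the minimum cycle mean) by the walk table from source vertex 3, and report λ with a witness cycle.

q=0: [∞, ∞, 0, ∞, ∞]
q=1: [12, -6, 7, 16, -9]
q=2: [-16, -17, -10, -6, -2]
q=3: [-25, -16, -15, -21, -19]
q=4: [-28, -27, -24, -30, -24]
q=5: [-37, -36, -27, -33, -33]
Optimal cycle mean attained by: cycle 1->4->2->1, total (-5) + (-6) + (-8), length 3.
Answer: λ = -19/3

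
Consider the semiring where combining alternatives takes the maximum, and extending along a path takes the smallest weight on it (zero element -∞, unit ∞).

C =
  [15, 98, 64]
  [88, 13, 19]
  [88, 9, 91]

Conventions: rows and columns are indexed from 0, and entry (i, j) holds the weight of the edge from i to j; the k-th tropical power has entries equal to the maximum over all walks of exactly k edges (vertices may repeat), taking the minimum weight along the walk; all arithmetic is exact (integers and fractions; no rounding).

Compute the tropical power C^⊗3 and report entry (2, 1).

C^⊗2:
  [88, 15, 64]
  [19, 88, 64]
  [88, 88, 91]
C^⊗3:
  [64, 88, 64]
  [88, 19, 64]
  [88, 88, 91]
Key observation: the optimum is the walk 2->2->0->1, with weight 91 min 88 min 98 = 88.
Optimal value attained by: walk 2->2->0->1.
Answer: (C^⊗3)[2][1] = 88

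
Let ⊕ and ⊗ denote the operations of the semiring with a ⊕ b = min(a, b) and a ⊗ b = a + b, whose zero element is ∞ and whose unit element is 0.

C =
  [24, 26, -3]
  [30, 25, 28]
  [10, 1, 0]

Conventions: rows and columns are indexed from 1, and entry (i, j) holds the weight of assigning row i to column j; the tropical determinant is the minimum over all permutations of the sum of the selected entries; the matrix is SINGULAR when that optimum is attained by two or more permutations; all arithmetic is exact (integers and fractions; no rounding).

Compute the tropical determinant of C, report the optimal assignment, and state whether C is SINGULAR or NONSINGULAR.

σ = (1, 2, 3): 24 + 25 + 0 = 49
σ = (1, 3, 2): 24 + 28 + 1 = 53
σ = (2, 1, 3): 26 + 30 + 0 = 56
σ = (2, 3, 1): 26 + 28 + 10 = 64
σ = (3, 1, 2): (-3) + 30 + 1 = 28
σ = (3, 2, 1): (-3) + 25 + 10 = 32
Optimal value attained by: σ = (3, 1, 2).
Answer: det⊕(C) = 28; verdict: NONSINGULAR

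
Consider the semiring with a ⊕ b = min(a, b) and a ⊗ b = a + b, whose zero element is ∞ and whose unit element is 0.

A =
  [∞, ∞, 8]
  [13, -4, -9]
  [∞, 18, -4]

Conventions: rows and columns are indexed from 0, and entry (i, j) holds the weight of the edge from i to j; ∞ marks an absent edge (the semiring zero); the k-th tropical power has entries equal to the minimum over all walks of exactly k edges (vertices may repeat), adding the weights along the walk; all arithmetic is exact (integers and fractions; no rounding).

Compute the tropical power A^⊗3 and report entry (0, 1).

A^⊗2:
  [∞, 26, 4]
  [9, -8, -13]
  [31, 14, -8]
A^⊗3:
  [39, 22, 0]
  [5, -12, -17]
  [27, 10, -12]
Key observation: the optimum is the walk 0->2->1->1, with weight 8 + 18 + (-4) = 22.
Optimal value attained by: walk 0->2->1->1.
Answer: (A^⊗3)[0][1] = 22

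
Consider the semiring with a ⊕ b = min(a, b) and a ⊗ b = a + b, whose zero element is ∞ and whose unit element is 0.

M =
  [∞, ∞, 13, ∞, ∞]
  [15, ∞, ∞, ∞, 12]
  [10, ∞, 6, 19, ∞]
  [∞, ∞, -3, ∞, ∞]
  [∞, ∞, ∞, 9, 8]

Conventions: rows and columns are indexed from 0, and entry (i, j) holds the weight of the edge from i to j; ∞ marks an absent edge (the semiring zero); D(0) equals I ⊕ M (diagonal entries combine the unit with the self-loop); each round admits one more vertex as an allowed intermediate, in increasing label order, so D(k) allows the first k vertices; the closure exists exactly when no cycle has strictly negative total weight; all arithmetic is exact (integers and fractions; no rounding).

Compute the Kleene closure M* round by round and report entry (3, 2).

D(0):
  [0, ∞, 13, ∞, ∞]
  [15, 0, ∞, ∞, 12]
  [10, ∞, 0, 19, ∞]
  [∞, ∞, -3, 0, ∞]
  [∞, ∞, ∞, 9, 0]
D(1):
  [0, ∞, 13, ∞, ∞]
  [15, 0, 28, ∞, 12]
  [10, ∞, 0, 19, ∞]
  [∞, ∞, -3, 0, ∞]
  [∞, ∞, ∞, 9, 0]
D(2):
  [0, ∞, 13, ∞, ∞]
  [15, 0, 28, ∞, 12]
  [10, ∞, 0, 19, ∞]
  [∞, ∞, -3, 0, ∞]
  [∞, ∞, ∞, 9, 0]
D(3):
  [0, ∞, 13, 32, ∞]
  [15, 0, 28, 47, 12]
  [10, ∞, 0, 19, ∞]
  [7, ∞, -3, 0, ∞]
  [∞, ∞, ∞, 9, 0]
D(4):
  [0, ∞, 13, 32, ∞]
  [15, 0, 28, 47, 12]
  [10, ∞, 0, 19, ∞]
  [7, ∞, -3, 0, ∞]
  [16, ∞, 6, 9, 0]
D(5):
  [0, ∞, 13, 32, ∞]
  [15, 0, 18, 21, 12]
  [10, ∞, 0, 19, ∞]
  [7, ∞, -3, 0, ∞]
  [16, ∞, 6, 9, 0]
Answer: M*[3][2] = -3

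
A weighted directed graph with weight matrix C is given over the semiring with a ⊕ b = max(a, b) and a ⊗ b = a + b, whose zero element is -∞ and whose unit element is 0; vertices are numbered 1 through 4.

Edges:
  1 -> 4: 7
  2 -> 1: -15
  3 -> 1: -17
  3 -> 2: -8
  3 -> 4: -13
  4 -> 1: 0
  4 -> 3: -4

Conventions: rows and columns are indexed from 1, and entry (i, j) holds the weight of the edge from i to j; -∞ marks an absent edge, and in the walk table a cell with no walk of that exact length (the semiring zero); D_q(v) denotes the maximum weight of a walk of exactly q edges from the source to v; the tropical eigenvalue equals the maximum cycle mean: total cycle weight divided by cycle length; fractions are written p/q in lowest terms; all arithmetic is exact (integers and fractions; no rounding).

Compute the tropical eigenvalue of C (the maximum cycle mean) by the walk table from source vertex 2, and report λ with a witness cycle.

q=0: [-∞, 0, -∞, -∞]
q=1: [-15, -∞, -∞, -∞]
q=2: [-∞, -∞, -∞, -8]
q=3: [-8, -∞, -12, -∞]
q=4: [-29, -20, -∞, -1]
Optimal cycle mean attained by: cycle 1->4->1, total 7 + 0, length 2.
Answer: λ = 7/2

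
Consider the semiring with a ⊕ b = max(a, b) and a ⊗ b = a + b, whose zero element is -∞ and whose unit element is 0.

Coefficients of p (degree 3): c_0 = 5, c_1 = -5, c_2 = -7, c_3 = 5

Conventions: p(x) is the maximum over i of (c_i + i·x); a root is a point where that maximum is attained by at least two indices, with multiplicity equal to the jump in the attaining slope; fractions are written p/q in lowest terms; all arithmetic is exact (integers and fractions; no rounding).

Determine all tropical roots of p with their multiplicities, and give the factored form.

hull edge (i=0, c=5) to (i=3, c=5): slope 0, span 3
Factored form: p(x) = 5 ⊗ (x ⊕ 0) ⊗ (x ⊕ 0) ⊗ (x ⊕ 0)
Answer: roots = 0 (mult 3)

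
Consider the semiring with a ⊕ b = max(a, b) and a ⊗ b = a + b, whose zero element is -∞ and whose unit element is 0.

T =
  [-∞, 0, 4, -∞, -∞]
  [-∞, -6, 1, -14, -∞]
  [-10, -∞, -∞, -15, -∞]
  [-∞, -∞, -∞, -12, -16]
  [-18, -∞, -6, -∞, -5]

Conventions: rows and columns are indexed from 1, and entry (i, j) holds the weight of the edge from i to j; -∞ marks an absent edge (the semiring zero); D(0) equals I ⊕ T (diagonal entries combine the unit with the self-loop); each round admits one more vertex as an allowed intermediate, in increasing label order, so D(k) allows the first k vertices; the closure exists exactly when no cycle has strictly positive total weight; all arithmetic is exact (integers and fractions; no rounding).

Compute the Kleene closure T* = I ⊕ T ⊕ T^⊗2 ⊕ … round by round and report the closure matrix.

D(0):
  [0, 0, 4, -∞, -∞]
  [-∞, 0, 1, -14, -∞]
  [-10, -∞, 0, -15, -∞]
  [-∞, -∞, -∞, 0, -16]
  [-18, -∞, -6, -∞, 0]
D(1):
  [0, 0, 4, -∞, -∞]
  [-∞, 0, 1, -14, -∞]
  [-10, -10, 0, -15, -∞]
  [-∞, -∞, -∞, 0, -16]
  [-18, -18, -6, -∞, 0]
D(2):
  [0, 0, 4, -14, -∞]
  [-∞, 0, 1, -14, -∞]
  [-10, -10, 0, -15, -∞]
  [-∞, -∞, -∞, 0, -16]
  [-18, -18, -6, -32, 0]
D(3):
  [0, 0, 4, -11, -∞]
  [-9, 0, 1, -14, -∞]
  [-10, -10, 0, -15, -∞]
  [-∞, -∞, -∞, 0, -16]
  [-16, -16, -6, -21, 0]
D(4):
  [0, 0, 4, -11, -27]
  [-9, 0, 1, -14, -30]
  [-10, -10, 0, -15, -31]
  [-∞, -∞, -∞, 0, -16]
  [-16, -16, -6, -21, 0]
D(5):
  [0, 0, 4, -11, -27]
  [-9, 0, 1, -14, -30]
  [-10, -10, 0, -15, -31]
  [-32, -32, -22, 0, -16]
  [-16, -16, -6, -21, 0]
Answer: T* = [[0, 0, 4, -11, -27], [-9, 0, 1, -14, -30], [-10, -10, 0, -15, -31], [-32, -32, -22, 0, -16], [-16, -16, -6, -21, 0]]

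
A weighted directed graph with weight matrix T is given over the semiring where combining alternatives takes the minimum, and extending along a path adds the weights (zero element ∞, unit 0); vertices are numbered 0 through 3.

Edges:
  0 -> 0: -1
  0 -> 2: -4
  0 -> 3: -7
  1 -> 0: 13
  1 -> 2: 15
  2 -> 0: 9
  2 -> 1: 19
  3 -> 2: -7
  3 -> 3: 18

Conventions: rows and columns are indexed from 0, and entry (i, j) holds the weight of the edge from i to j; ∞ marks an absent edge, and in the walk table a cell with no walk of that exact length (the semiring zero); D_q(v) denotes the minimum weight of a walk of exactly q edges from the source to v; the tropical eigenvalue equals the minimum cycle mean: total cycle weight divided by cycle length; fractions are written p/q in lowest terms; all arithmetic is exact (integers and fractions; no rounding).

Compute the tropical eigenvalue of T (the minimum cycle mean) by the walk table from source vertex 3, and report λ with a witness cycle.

q=0: [∞, ∞, ∞, 0]
q=1: [∞, ∞, -7, 18]
q=2: [2, 12, 11, 36]
q=3: [1, 30, -2, -5]
q=4: [0, 17, -12, -6]
Optimal cycle mean attained by: cycle 0->3->2->0, total (-7) + (-7) + 9, length 3.
Answer: λ = -5/3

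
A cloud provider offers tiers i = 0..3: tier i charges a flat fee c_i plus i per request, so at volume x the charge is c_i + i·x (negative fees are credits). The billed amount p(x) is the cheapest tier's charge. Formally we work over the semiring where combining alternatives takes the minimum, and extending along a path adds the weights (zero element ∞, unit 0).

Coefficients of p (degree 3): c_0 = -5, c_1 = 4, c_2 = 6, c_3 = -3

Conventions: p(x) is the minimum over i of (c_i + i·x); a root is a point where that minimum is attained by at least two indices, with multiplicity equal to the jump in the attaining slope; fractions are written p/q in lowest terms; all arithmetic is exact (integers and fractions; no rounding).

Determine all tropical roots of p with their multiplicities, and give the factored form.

hull edge (i=0, c=-5) to (i=3, c=-3): slope 2/3, span 3
Factored form: p(x) = -3 ⊗ (x ⊕ (-2/3)) ⊗ (x ⊕ (-2/3)) ⊗ (x ⊕ (-2/3))
Answer: roots = -2/3 (mult 3)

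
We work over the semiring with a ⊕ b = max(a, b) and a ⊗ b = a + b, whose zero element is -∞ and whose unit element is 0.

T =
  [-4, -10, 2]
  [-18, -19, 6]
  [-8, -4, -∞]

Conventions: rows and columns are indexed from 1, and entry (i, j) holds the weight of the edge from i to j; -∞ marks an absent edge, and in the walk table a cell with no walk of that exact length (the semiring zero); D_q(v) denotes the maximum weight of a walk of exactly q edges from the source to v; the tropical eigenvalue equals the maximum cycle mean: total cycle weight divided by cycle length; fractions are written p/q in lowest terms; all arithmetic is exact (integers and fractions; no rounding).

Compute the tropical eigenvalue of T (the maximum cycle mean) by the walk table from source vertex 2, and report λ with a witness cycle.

q=0: [-∞, 0, -∞]
q=1: [-18, -19, 6]
q=2: [-2, 2, -13]
q=3: [-6, -12, 8]
Optimal cycle mean attained by: cycle 2->3->2, total 6 + (-4), length 2.
Answer: λ = 1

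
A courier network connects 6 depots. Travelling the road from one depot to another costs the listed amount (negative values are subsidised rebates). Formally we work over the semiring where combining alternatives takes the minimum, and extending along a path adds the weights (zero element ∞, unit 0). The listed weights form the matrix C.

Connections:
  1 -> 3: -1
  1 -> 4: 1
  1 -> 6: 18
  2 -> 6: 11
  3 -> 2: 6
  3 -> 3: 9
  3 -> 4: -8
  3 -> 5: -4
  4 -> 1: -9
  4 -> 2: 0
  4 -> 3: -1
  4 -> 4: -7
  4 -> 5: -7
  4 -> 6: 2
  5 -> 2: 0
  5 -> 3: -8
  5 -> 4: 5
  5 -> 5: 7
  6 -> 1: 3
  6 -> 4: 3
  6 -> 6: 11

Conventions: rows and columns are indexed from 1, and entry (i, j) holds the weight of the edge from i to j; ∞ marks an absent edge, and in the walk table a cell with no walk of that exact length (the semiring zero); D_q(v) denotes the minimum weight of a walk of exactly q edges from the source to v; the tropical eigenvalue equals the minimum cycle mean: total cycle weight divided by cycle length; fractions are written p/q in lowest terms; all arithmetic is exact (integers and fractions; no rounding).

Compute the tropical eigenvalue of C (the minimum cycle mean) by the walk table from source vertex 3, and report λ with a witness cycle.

q=0: [∞, ∞, 0, ∞, ∞, ∞]
q=1: [∞, 6, 9, -8, -4, ∞]
q=2: [-17, -8, -12, -15, -15, -6]
q=3: [-24, -15, -23, -22, -22, -13]
q=4: [-31, -22, -30, -31, -29, -20]
q=5: [-40, -31, -37, -38, -38, -29]
q=6: [-47, -38, -46, -45, -45, -36]
Optimal cycle mean attained by: cycle 3->4->5->3, total (-8) + (-7) + (-8), length 3.
Answer: λ = -23/3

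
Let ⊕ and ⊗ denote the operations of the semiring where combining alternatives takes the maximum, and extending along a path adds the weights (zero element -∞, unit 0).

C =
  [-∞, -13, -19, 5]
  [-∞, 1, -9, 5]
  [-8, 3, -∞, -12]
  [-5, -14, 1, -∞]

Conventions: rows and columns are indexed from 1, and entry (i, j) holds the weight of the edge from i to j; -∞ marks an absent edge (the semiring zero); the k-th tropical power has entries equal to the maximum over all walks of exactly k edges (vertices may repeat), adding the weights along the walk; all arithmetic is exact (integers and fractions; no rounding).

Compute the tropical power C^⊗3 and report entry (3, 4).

C^⊗2:
  [0, -9, 6, -8]
  [0, 2, 6, 6]
  [-17, 4, -6, 8]
  [-7, 4, -23, 0]
C^⊗3:
  [-2, 9, -7, 5]
  [1, 9, 7, 7]
  [3, 5, 9, 9]
  [-5, 5, 1, 9]
Key observation: the optimum is the walk 3->2->2->4, with weight 3 + 1 + 5 = 9.
Optimal value attained by: walk 3->2->2->4.
Answer: (C^⊗3)[3][4] = 9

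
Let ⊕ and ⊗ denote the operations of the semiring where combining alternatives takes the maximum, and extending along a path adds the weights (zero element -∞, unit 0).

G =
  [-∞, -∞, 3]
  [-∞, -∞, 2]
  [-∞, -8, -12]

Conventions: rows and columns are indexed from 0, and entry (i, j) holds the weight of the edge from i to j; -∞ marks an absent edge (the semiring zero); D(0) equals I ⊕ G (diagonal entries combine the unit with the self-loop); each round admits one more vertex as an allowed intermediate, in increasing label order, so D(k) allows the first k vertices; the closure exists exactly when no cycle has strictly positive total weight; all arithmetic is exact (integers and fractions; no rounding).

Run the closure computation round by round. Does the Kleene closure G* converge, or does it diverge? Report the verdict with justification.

D(0):
  [0, -∞, 3]
  [-∞, 0, 2]
  [-∞, -8, 0]
D(1):
  [0, -∞, 3]
  [-∞, 0, 2]
  [-∞, -8, 0]
D(2):
  [0, -∞, 3]
  [-∞, 0, 2]
  [-∞, -8, 0]
D(3):
  [0, -5, 3]
  [-∞, 0, 2]
  [-∞, -8, 0]
Key observation: every diagonal entry stays at the unit through all rounds, so no improving cycle exists.
Answer: CONVERGES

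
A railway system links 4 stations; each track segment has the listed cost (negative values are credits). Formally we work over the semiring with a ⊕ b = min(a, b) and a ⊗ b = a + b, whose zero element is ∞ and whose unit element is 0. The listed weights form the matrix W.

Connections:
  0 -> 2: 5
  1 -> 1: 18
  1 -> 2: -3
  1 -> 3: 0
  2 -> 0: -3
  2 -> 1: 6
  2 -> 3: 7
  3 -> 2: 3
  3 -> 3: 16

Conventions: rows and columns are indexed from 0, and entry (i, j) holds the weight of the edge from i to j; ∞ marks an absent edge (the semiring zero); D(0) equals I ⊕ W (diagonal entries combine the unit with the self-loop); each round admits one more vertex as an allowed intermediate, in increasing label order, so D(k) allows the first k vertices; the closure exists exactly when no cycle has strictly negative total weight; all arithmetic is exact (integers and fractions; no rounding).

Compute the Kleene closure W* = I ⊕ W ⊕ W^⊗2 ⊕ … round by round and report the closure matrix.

D(0):
  [0, ∞, 5, ∞]
  [∞, 0, -3, 0]
  [-3, 6, 0, 7]
  [∞, ∞, 3, 0]
D(1):
  [0, ∞, 5, ∞]
  [∞, 0, -3, 0]
  [-3, 6, 0, 7]
  [∞, ∞, 3, 0]
D(2):
  [0, ∞, 5, ∞]
  [∞, 0, -3, 0]
  [-3, 6, 0, 6]
  [∞, ∞, 3, 0]
D(3):
  [0, 11, 5, 11]
  [-6, 0, -3, 0]
  [-3, 6, 0, 6]
  [0, 9, 3, 0]
D(4):
  [0, 11, 5, 11]
  [-6, 0, -3, 0]
  [-3, 6, 0, 6]
  [0, 9, 3, 0]
Answer: W* = [[0, 11, 5, 11], [-6, 0, -3, 0], [-3, 6, 0, 6], [0, 9, 3, 0]]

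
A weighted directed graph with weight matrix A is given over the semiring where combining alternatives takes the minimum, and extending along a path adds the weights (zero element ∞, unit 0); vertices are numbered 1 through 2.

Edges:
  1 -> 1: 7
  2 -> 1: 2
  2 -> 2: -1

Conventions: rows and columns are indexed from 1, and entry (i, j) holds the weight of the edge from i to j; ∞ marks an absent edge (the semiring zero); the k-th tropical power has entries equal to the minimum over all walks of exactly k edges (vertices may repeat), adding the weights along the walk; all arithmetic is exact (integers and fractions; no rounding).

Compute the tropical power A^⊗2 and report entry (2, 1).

A^⊗2:
  [14, ∞]
  [1, -2]
Key observation: the optimum is the walk 2->2->1, with weight (-1) + 2 = 1.
Optimal value attained by: walk 2->2->1.
Answer: (A^⊗2)[2][1] = 1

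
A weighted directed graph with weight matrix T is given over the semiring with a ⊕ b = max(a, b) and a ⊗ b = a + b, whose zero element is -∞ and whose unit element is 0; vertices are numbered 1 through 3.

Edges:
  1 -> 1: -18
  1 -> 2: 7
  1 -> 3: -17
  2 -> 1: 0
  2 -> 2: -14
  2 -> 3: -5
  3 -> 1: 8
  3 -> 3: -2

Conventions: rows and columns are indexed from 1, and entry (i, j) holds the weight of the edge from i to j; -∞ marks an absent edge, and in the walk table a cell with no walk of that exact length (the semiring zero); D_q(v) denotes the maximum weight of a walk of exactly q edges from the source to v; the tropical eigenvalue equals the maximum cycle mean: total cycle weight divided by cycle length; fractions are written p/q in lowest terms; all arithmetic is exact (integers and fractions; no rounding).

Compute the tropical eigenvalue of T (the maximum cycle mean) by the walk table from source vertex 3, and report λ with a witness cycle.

q=0: [-∞, -∞, 0]
q=1: [8, -∞, -2]
q=2: [6, 15, -4]
q=3: [15, 13, 10]
Optimal cycle mean attained by: cycle 1->2->1, total 7 + 0, length 2.
Answer: λ = 7/2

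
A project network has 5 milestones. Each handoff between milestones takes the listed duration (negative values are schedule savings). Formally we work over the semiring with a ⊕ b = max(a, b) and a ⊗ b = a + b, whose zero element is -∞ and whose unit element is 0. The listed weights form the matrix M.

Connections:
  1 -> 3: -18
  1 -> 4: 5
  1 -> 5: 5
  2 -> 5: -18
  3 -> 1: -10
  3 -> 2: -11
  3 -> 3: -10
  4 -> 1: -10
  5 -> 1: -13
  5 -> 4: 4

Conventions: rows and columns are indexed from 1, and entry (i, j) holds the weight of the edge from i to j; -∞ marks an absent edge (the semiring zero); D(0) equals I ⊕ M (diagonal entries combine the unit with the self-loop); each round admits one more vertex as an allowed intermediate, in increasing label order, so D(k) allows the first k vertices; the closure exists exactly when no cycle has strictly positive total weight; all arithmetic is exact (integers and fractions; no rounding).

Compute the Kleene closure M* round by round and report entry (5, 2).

D(0):
  [0, -∞, -18, 5, 5]
  [-∞, 0, -∞, -∞, -18]
  [-10, -11, 0, -∞, -∞]
  [-10, -∞, -∞, 0, -∞]
  [-13, -∞, -∞, 4, 0]
D(1):
  [0, -∞, -18, 5, 5]
  [-∞, 0, -∞, -∞, -18]
  [-10, -11, 0, -5, -5]
  [-10, -∞, -28, 0, -5]
  [-13, -∞, -31, 4, 0]
D(2):
  [0, -∞, -18, 5, 5]
  [-∞, 0, -∞, -∞, -18]
  [-10, -11, 0, -5, -5]
  [-10, -∞, -28, 0, -5]
  [-13, -∞, -31, 4, 0]
D(3):
  [0, -29, -18, 5, 5]
  [-∞, 0, -∞, -∞, -18]
  [-10, -11, 0, -5, -5]
  [-10, -39, -28, 0, -5]
  [-13, -42, -31, 4, 0]
D(4):
  [0, -29, -18, 5, 5]
  [-∞, 0, -∞, -∞, -18]
  [-10, -11, 0, -5, -5]
  [-10, -39, -28, 0, -5]
  [-6, -35, -24, 4, 0]
D(5):
  [0, -29, -18, 9, 5]
  [-24, 0, -42, -14, -18]
  [-10, -11, 0, -1, -5]
  [-10, -39, -28, 0, -5]
  [-6, -35, -24, 4, 0]
Answer: M*[5][2] = -35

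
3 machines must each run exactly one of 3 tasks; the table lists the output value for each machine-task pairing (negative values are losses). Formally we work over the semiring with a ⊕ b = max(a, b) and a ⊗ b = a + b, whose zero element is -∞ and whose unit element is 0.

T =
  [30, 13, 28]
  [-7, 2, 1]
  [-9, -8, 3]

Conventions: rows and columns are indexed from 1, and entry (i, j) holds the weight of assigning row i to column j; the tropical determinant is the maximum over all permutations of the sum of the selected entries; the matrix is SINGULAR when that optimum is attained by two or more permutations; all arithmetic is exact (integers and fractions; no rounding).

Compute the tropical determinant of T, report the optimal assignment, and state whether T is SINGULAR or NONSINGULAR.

σ = (1, 2, 3): 30 + 2 + 3 = 35
σ = (1, 3, 2): 30 + 1 + (-8) = 23
σ = (2, 1, 3): 13 + (-7) + 3 = 9
σ = (2, 3, 1): 13 + 1 + (-9) = 5
σ = (3, 1, 2): 28 + (-7) + (-8) = 13
σ = (3, 2, 1): 28 + 2 + (-9) = 21
Optimal value attained by: σ = (1, 2, 3).
Answer: det⊕(T) = 35; verdict: NONSINGULAR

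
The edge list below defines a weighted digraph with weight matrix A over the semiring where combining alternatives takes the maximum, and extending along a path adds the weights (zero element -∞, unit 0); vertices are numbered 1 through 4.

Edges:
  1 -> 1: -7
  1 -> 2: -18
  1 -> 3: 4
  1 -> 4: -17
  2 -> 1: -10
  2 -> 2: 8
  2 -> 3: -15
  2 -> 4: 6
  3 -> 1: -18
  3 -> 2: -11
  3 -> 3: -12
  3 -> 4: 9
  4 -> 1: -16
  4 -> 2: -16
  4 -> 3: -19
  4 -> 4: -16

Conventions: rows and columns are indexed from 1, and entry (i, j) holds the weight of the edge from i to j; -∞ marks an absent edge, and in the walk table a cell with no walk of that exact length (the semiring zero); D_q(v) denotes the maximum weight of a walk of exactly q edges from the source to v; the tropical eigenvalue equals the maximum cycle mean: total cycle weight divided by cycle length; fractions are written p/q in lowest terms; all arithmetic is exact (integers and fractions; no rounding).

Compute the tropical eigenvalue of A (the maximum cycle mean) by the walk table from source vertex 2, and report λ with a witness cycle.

q=0: [-∞, 0, -∞, -∞]
q=1: [-10, 8, -15, 6]
q=2: [-2, 16, -6, 14]
q=3: [6, 24, 2, 22]
q=4: [14, 32, 10, 30]
Optimal cycle mean attained by: cycle 2->2, total 8, length 1.
Answer: λ = 8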